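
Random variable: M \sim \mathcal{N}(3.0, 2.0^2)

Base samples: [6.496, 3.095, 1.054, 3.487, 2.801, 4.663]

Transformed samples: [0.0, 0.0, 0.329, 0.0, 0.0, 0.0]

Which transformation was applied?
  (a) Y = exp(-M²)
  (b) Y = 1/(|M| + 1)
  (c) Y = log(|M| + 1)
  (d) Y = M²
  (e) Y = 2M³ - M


Checking option (a) Y = exp(-M²):
  M = 6.496 -> Y = 0.0 ✓
  M = 3.095 -> Y = 0.0 ✓
  M = 1.054 -> Y = 0.329 ✓
All samples match this transformation.

(a) exp(-M²)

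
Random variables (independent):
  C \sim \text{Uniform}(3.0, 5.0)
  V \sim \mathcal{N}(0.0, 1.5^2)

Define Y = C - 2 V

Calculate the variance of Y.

For independent RVs: Var(aX + bY) = a²Var(X) + b²Var(Y)
Var(C) = 0.33333333
Var(V) = 2.25
Var(Y) = 1²*0.33333333 + (-2)²*2.25
= 1*0.33333333 + 4*2.25 = 9.3333333

9.3333333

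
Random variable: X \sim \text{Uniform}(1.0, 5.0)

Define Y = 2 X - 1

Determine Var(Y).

For Y = aX + b: Var(Y) = a² * Var(X)
Var(X) = (5 - 1)^2/12 = 1.3333333
Var(Y) = 2² * 1.3333333 = 4 * 1.3333333 = 5.3333333

5.3333333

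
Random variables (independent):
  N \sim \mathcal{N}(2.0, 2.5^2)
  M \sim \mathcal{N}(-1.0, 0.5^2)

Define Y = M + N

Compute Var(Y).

For independent RVs: Var(aX + bY) = a²Var(X) + b²Var(Y)
Var(N) = 6.25
Var(M) = 0.25
Var(Y) = 1²*6.25 + 1²*0.25
= 1*6.25 + 1*0.25 = 6.5

6.5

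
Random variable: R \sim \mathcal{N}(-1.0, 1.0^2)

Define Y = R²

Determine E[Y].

E[R²] = Var(R) + (E[R])² = 1 + 1 = 2

2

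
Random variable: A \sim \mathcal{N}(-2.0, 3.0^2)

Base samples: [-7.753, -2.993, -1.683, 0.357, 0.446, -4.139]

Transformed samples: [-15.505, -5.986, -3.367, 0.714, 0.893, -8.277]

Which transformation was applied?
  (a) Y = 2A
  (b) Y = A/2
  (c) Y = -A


Checking option (a) Y = 2A:
  A = -7.753 -> Y = -15.505 ✓
  A = -2.993 -> Y = -5.986 ✓
  A = -1.683 -> Y = -3.367 ✓
All samples match this transformation.

(a) 2A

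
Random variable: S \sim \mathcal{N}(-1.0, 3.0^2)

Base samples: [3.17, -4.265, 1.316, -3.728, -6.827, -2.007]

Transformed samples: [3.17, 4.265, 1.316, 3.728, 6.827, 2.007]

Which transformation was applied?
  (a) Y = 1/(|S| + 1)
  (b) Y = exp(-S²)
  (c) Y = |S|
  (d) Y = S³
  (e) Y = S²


Checking option (c) Y = |S|:
  S = 3.17 -> Y = 3.17 ✓
  S = -4.265 -> Y = 4.265 ✓
  S = 1.316 -> Y = 1.316 ✓
All samples match this transformation.

(c) |S|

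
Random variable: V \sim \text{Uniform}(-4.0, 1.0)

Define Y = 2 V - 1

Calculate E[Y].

For Y = 2V - 1:
E[Y] = 2 * E[V] - 1
E[V] = (-4 + 1)/2 = -1.5
E[Y] = 2 * (-1.5) - 1 = -4

-4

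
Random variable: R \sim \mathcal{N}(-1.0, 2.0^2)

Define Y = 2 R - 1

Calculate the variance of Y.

For Y = aR + b: Var(Y) = a² * Var(R)
Var(R) = 2.0^2 = 4
Var(Y) = 2² * 4 = 4 * 4 = 16

16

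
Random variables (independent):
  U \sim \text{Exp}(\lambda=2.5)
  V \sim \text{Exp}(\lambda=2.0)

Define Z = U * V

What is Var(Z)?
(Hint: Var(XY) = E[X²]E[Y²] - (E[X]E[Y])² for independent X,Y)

Var(XY) = E[X²]E[Y²] - (E[X]E[Y])²
E[U] = 0.4, Var(U) = 0.16
E[V] = 0.5, Var(V) = 0.25
E[U²] = 0.16 + 0.4² = 0.32
E[V²] = 0.25 + 0.5² = 0.5
Var(Z) = 0.32*0.5 - (0.4*0.5)²
= 0.16 - 0.04 = 0.12

0.12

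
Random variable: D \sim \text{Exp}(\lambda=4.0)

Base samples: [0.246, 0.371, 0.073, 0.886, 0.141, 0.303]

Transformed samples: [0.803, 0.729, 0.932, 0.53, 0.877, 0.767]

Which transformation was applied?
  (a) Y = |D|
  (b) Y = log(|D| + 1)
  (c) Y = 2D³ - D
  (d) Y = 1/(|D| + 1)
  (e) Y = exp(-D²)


Checking option (d) Y = 1/(|D| + 1):
  D = 0.246 -> Y = 0.803 ✓
  D = 0.371 -> Y = 0.729 ✓
  D = 0.073 -> Y = 0.932 ✓
All samples match this transformation.

(d) 1/(|D| + 1)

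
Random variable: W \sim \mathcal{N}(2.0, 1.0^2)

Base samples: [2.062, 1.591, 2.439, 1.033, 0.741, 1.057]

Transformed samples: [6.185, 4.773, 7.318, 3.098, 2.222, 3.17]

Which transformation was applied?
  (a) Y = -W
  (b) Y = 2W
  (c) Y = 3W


Checking option (c) Y = 3W:
  W = 2.062 -> Y = 6.185 ✓
  W = 1.591 -> Y = 4.773 ✓
  W = 2.439 -> Y = 7.318 ✓
All samples match this transformation.

(c) 3W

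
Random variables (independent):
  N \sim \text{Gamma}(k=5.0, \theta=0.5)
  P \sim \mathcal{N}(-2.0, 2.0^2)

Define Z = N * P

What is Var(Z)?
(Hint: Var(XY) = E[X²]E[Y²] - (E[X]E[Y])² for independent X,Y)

Var(XY) = E[X²]E[Y²] - (E[X]E[Y])²
E[N] = 2.5, Var(N) = 1.25
E[P] = -2, Var(P) = 4
E[N²] = 1.25 + 2.5² = 7.5
E[P²] = 4 + (-2)² = 8
Var(Z) = 7.5*8 - (2.5*(-2))²
= 60 - 25 = 35

35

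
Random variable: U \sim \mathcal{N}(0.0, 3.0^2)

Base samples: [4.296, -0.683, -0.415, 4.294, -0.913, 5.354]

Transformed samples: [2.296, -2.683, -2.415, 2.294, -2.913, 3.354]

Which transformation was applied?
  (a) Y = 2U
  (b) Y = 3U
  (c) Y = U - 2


Checking option (c) Y = U - 2:
  U = 4.296 -> Y = 2.296 ✓
  U = -0.683 -> Y = -2.683 ✓
  U = -0.415 -> Y = -2.415 ✓
All samples match this transformation.

(c) U - 2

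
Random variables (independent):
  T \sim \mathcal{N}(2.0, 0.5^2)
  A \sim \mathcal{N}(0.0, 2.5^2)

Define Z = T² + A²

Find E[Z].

E[Z] = E[T²] + E[A²]
E[T²] = Var(T) + E[T]² = 0.25 + 4 = 4.25
E[A²] = Var(A) + E[A]² = 6.25 + 0 = 6.25
E[Z] = 4.25 + 6.25 = 10.5

10.5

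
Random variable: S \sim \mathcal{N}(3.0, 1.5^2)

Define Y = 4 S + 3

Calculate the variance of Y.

For Y = aS + b: Var(Y) = a² * Var(S)
Var(S) = 1.5^2 = 2.25
Var(Y) = 4² * 2.25 = 16 * 2.25 = 36

36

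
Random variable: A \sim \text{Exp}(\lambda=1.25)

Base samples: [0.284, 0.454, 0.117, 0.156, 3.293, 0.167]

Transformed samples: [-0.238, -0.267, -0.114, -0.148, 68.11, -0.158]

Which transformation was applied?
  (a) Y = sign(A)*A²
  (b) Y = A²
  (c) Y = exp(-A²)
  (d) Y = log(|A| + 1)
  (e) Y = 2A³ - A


Checking option (e) Y = 2A³ - A:
  A = 0.284 -> Y = -0.238 ✓
  A = 0.454 -> Y = -0.267 ✓
  A = 0.117 -> Y = -0.114 ✓
All samples match this transformation.

(e) 2A³ - A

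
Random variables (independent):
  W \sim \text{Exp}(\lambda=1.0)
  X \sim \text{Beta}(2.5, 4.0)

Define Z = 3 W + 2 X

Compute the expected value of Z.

E[Z] = 3*E[W] + 2*E[X]
E[W] = 1
E[X] = 0.38461538
E[Z] = 3*1 + 2*0.38461538 = 3.7692308

3.7692308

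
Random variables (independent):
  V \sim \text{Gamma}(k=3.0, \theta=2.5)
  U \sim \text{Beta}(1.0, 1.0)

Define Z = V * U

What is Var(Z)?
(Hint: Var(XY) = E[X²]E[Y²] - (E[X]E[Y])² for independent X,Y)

Var(XY) = E[X²]E[Y²] - (E[X]E[Y])²
E[V] = 7.5, Var(V) = 18.75
E[U] = 0.5, Var(U) = 0.083333333
E[V²] = 18.75 + 7.5² = 75
E[U²] = 0.083333333 + 0.5² = 0.33333333
Var(Z) = 75*0.33333333 - (7.5*0.5)²
= 25 - 14.0625 = 10.9375

10.9375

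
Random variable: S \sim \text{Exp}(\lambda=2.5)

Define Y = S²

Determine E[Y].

Using E[X²] = Var(X) + (E[X])²:
E[S] = 0.4
Var(S) = 1/2.5^2 = 0.16
E[S²] = 0.16 + 0.4² = 0.16 + 0.16 = 0.32

0.32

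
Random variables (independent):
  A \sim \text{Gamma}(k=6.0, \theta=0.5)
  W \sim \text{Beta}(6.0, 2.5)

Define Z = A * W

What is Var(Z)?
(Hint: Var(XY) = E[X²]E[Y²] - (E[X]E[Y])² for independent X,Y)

Var(XY) = E[X²]E[Y²] - (E[X]E[Y])²
E[A] = 3, Var(A) = 1.5
E[W] = 0.70588235, Var(W) = 0.021853943
E[A²] = 1.5 + 3² = 10.5
E[W²] = 0.021853943 + 0.70588235² = 0.52012384
Var(Z) = 10.5*0.52012384 - (3*0.70588235)²
= 5.4613003 - 4.4844291 = 0.97687124

0.97687124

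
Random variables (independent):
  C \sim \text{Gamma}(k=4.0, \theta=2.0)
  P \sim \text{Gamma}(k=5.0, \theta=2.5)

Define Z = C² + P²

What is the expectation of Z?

E[Z] = E[C²] + E[P²]
E[C²] = Var(C) + E[C]² = 16 + 64 = 80
E[P²] = Var(P) + E[P]² = 31.25 + 156.25 = 187.5
E[Z] = 80 + 187.5 = 267.5

267.5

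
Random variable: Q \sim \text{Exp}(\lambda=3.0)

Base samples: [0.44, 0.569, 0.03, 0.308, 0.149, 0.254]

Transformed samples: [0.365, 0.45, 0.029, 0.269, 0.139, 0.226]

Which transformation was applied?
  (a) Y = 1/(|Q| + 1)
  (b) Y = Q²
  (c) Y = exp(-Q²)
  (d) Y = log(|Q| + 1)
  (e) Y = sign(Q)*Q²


Checking option (d) Y = log(|Q| + 1):
  Q = 0.44 -> Y = 0.365 ✓
  Q = 0.569 -> Y = 0.45 ✓
  Q = 0.03 -> Y = 0.029 ✓
All samples match this transformation.

(d) log(|Q| + 1)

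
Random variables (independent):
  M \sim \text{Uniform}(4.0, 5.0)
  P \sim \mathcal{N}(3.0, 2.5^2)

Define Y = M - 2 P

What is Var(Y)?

For independent RVs: Var(aX + bY) = a²Var(X) + b²Var(Y)
Var(M) = 0.083333333
Var(P) = 6.25
Var(Y) = 1²*0.083333333 + (-2)²*6.25
= 1*0.083333333 + 4*6.25 = 25.083333

25.083333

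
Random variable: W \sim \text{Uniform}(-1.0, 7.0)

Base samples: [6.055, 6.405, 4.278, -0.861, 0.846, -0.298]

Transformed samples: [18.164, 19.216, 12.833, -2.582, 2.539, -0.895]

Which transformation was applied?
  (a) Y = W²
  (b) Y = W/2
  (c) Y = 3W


Checking option (c) Y = 3W:
  W = 6.055 -> Y = 18.164 ✓
  W = 6.405 -> Y = 19.216 ✓
  W = 4.278 -> Y = 12.833 ✓
All samples match this transformation.

(c) 3W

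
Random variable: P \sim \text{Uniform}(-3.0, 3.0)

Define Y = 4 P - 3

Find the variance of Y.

For Y = aP + b: Var(Y) = a² * Var(P)
Var(P) = (3 + 3)^2/12 = 3
Var(Y) = 4² * 3 = 16 * 3 = 48

48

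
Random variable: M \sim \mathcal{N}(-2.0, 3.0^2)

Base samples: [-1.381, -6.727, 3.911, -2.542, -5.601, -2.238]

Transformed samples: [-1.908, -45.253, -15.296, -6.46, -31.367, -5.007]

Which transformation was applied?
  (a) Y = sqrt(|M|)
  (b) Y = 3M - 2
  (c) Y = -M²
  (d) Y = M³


Checking option (c) Y = -M²:
  M = -1.381 -> Y = -1.908 ✓
  M = -6.727 -> Y = -45.253 ✓
  M = 3.911 -> Y = -15.296 ✓
All samples match this transformation.

(c) -M²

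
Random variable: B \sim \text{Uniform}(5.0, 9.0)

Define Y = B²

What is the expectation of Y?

Using E[X²] = Var(X) + (E[X])²:
E[B] = 7
Var(B) = (9 - 5)^2/12 = 1.3333333
E[B²] = 1.3333333 + 7² = 1.3333333 + 49 = 50.333333

50.333333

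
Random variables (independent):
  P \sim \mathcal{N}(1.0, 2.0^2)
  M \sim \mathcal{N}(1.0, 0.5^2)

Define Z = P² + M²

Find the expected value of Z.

E[Z] = E[P²] + E[M²]
E[P²] = Var(P) + E[P]² = 4 + 1 = 5
E[M²] = Var(M) + E[M]² = 0.25 + 1 = 1.25
E[Z] = 5 + 1.25 = 6.25

6.25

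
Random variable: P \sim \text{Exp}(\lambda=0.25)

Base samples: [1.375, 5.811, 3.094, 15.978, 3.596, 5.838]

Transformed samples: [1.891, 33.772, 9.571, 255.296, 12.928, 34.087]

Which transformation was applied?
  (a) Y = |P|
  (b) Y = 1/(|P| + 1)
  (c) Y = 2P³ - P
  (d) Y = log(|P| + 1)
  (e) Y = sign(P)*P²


Checking option (e) Y = sign(P)*P²:
  P = 1.375 -> Y = 1.891 ✓
  P = 5.811 -> Y = 33.772 ✓
  P = 3.094 -> Y = 9.571 ✓
All samples match this transformation.

(e) sign(P)*P²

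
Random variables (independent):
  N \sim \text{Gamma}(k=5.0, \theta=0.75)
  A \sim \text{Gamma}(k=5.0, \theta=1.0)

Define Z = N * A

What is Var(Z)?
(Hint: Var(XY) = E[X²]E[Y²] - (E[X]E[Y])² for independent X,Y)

Var(XY) = E[X²]E[Y²] - (E[X]E[Y])²
E[N] = 3.75, Var(N) = 2.8125
E[A] = 5, Var(A) = 5
E[N²] = 2.8125 + 3.75² = 16.875
E[A²] = 5 + 5² = 30
Var(Z) = 16.875*30 - (3.75*5)²
= 506.25 - 351.5625 = 154.6875

154.6875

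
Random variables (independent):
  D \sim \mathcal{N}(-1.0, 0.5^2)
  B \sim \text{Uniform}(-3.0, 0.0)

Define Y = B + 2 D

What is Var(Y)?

For independent RVs: Var(aX + bY) = a²Var(X) + b²Var(Y)
Var(D) = 0.25
Var(B) = 0.75
Var(Y) = 2²*0.25 + 1²*0.75
= 4*0.25 + 1*0.75 = 1.75

1.75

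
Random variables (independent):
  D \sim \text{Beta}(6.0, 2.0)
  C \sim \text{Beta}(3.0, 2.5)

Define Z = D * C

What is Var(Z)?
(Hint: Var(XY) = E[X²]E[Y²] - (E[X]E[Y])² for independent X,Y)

Var(XY) = E[X²]E[Y²] - (E[X]E[Y])²
E[D] = 0.75, Var(D) = 0.020833333
E[C] = 0.54545455, Var(C) = 0.038143675
E[D²] = 0.020833333 + 0.75² = 0.58333333
E[C²] = 0.038143675 + 0.54545455² = 0.33566434
Var(Z) = 0.58333333*0.33566434 - (0.75*0.54545455)²
= 0.1958042 - 0.16735537 = 0.028448824

0.028448824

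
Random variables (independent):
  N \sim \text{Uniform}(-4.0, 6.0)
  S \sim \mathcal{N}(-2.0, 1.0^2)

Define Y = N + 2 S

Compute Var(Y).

For independent RVs: Var(aX + bY) = a²Var(X) + b²Var(Y)
Var(N) = 8.3333333
Var(S) = 1
Var(Y) = 1²*8.3333333 + 2²*1
= 1*8.3333333 + 4*1 = 12.333333

12.333333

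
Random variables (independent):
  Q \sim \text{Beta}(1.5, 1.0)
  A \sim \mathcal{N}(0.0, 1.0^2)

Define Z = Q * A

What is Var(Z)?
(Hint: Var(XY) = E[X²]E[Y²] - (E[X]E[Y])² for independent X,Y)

Var(XY) = E[X²]E[Y²] - (E[X]E[Y])²
E[Q] = 0.6, Var(Q) = 0.068571429
E[A] = 0, Var(A) = 1
E[Q²] = 0.068571429 + 0.6² = 0.42857143
E[A²] = 1 + 0² = 1
Var(Z) = 0.42857143*1 - (0.6*0)²
= 0.42857143 - 0 = 0.42857143

0.42857143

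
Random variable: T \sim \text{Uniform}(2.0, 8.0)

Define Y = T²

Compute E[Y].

E[T²] = Var(T) + (E[T])² = 3 + 25 = 28

28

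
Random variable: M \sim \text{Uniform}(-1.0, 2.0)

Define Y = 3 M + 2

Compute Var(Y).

For Y = aM + b: Var(Y) = a² * Var(M)
Var(M) = (2 + 1)^2/12 = 0.75
Var(Y) = 3² * 0.75 = 9 * 0.75 = 6.75

6.75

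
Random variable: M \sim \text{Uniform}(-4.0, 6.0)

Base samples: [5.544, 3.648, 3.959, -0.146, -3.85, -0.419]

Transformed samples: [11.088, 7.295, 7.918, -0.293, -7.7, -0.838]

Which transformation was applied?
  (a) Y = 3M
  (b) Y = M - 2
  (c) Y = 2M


Checking option (c) Y = 2M:
  M = 5.544 -> Y = 11.088 ✓
  M = 3.648 -> Y = 7.295 ✓
  M = 3.959 -> Y = 7.918 ✓
All samples match this transformation.

(c) 2M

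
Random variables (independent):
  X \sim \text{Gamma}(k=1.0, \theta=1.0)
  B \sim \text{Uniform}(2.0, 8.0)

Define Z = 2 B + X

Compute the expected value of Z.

E[Z] = 1*E[X] + 2*E[B]
E[X] = 1
E[B] = 5
E[Z] = 1*1 + 2*5 = 11

11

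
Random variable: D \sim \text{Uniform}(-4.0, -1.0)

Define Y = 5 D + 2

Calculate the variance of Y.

For Y = aD + b: Var(Y) = a² * Var(D)
Var(D) = (-1 + 4)^2/12 = 0.75
Var(Y) = 5² * 0.75 = 25 * 0.75 = 18.75

18.75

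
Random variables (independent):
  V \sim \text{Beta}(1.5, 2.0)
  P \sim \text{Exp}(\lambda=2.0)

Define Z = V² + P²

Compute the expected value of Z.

E[Z] = E[V²] + E[P²]
E[V²] = Var(V) + E[V]² = 0.054421769 + 0.18367347 = 0.23809524
E[P²] = Var(P) + E[P]² = 0.25 + 0.25 = 0.5
E[Z] = 0.23809524 + 0.5 = 0.73809524

0.73809524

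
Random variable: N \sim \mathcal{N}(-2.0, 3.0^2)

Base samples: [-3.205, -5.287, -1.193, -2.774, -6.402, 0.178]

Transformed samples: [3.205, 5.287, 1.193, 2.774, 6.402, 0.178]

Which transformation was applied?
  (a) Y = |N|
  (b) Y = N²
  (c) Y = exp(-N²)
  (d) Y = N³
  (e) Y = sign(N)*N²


Checking option (a) Y = |N|:
  N = -3.205 -> Y = 3.205 ✓
  N = -5.287 -> Y = 5.287 ✓
  N = -1.193 -> Y = 1.193 ✓
All samples match this transformation.

(a) |N|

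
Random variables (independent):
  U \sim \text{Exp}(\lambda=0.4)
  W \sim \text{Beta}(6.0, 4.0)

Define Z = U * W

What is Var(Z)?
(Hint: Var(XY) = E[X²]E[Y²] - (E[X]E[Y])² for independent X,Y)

Var(XY) = E[X²]E[Y²] - (E[X]E[Y])²
E[U] = 2.5, Var(U) = 6.25
E[W] = 0.6, Var(W) = 0.021818182
E[U²] = 6.25 + 2.5² = 12.5
E[W²] = 0.021818182 + 0.6² = 0.38181818
Var(Z) = 12.5*0.38181818 - (2.5*0.6)²
= 4.7727273 - 2.25 = 2.5227273

2.5227273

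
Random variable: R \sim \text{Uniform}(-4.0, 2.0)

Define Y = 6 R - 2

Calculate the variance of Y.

For Y = aR + b: Var(Y) = a² * Var(R)
Var(R) = (2 + 4)^2/12 = 3
Var(Y) = 6² * 3 = 36 * 3 = 108

108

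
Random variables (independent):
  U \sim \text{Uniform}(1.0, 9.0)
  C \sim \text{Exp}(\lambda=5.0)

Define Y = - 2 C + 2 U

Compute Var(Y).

For independent RVs: Var(aX + bY) = a²Var(X) + b²Var(Y)
Var(U) = 5.3333333
Var(C) = 0.04
Var(Y) = 2²*5.3333333 + (-2)²*0.04
= 4*5.3333333 + 4*0.04 = 21.493333

21.493333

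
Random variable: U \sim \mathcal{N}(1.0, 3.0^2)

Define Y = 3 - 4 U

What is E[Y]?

For Y = -4U + 3:
E[Y] = -4 * E[U] + 3
E[U] = 1.0 = 1
E[Y] = -4 * 1 + 3 = -1

-1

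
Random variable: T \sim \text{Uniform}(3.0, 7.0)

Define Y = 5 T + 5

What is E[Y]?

For Y = 5T + 5:
E[Y] = 5 * E[T] + 5
E[T] = (3 + 7)/2 = 5
E[Y] = 5 * 5 + 5 = 30

30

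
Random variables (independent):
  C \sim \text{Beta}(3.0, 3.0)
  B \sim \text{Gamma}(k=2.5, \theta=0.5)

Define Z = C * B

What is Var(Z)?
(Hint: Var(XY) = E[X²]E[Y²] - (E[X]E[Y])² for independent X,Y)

Var(XY) = E[X²]E[Y²] - (E[X]E[Y])²
E[C] = 0.5, Var(C) = 0.035714286
E[B] = 1.25, Var(B) = 0.625
E[C²] = 0.035714286 + 0.5² = 0.28571429
E[B²] = 0.625 + 1.25² = 2.1875
Var(Z) = 0.28571429*2.1875 - (0.5*1.25)²
= 0.625 - 0.390625 = 0.234375

0.234375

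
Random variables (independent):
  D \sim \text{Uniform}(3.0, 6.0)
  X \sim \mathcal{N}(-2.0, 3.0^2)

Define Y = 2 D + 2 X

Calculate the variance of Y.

For independent RVs: Var(aX + bY) = a²Var(X) + b²Var(Y)
Var(D) = 0.75
Var(X) = 9
Var(Y) = 2²*0.75 + 2²*9
= 4*0.75 + 4*9 = 39

39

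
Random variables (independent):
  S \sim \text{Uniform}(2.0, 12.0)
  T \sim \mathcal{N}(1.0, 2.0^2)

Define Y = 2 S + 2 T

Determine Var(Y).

For independent RVs: Var(aX + bY) = a²Var(X) + b²Var(Y)
Var(S) = 8.3333333
Var(T) = 4
Var(Y) = 2²*8.3333333 + 2²*4
= 4*8.3333333 + 4*4 = 49.333333

49.333333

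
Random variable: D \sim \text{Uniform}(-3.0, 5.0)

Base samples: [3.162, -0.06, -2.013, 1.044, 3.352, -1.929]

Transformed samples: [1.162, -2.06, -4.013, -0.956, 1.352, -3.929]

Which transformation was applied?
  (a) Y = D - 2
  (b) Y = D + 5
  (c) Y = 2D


Checking option (a) Y = D - 2:
  D = 3.162 -> Y = 1.162 ✓
  D = -0.06 -> Y = -2.06 ✓
  D = -2.013 -> Y = -4.013 ✓
All samples match this transformation.

(a) D - 2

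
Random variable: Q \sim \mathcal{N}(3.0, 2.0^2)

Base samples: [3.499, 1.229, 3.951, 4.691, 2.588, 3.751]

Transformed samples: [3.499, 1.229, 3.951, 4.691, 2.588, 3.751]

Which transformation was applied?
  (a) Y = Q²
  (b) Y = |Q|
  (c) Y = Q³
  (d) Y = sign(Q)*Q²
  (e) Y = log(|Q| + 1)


Checking option (b) Y = |Q|:
  Q = 3.499 -> Y = 3.499 ✓
  Q = 1.229 -> Y = 1.229 ✓
  Q = 3.951 -> Y = 3.951 ✓
All samples match this transformation.

(b) |Q|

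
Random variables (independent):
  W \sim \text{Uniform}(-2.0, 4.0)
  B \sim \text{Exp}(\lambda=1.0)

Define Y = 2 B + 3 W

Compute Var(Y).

For independent RVs: Var(aX + bY) = a²Var(X) + b²Var(Y)
Var(W) = 3
Var(B) = 1
Var(Y) = 3²*3 + 2²*1
= 9*3 + 4*1 = 31

31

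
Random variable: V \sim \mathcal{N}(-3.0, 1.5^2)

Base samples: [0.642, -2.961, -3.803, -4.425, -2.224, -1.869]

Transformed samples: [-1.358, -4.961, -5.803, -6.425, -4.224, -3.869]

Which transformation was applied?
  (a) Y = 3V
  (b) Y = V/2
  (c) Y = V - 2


Checking option (c) Y = V - 2:
  V = 0.642 -> Y = -1.358 ✓
  V = -2.961 -> Y = -4.961 ✓
  V = -3.803 -> Y = -5.803 ✓
All samples match this transformation.

(c) V - 2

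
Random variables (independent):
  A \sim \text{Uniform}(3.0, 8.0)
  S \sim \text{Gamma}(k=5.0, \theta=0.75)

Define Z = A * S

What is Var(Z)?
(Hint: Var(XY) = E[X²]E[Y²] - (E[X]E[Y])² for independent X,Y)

Var(XY) = E[X²]E[Y²] - (E[X]E[Y])²
E[A] = 5.5, Var(A) = 2.0833333
E[S] = 3.75, Var(S) = 2.8125
E[A²] = 2.0833333 + 5.5² = 32.333333
E[S²] = 2.8125 + 3.75² = 16.875
Var(Z) = 32.333333*16.875 - (5.5*3.75)²
= 545.625 - 425.39062 = 120.23438

120.23438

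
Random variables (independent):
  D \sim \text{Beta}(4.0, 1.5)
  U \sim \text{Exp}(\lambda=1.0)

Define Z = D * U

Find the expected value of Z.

For independent RVs: E[XY] = E[X]*E[Y]
E[D] = 0.72727273
E[U] = 1
E[Z] = 0.72727273 * 1 = 0.72727273

0.72727273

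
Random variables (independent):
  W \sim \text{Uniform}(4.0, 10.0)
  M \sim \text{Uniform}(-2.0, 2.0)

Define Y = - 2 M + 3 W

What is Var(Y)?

For independent RVs: Var(aX + bY) = a²Var(X) + b²Var(Y)
Var(W) = 3
Var(M) = 1.3333333
Var(Y) = 3²*3 + (-2)²*1.3333333
= 9*3 + 4*1.3333333 = 32.333333

32.333333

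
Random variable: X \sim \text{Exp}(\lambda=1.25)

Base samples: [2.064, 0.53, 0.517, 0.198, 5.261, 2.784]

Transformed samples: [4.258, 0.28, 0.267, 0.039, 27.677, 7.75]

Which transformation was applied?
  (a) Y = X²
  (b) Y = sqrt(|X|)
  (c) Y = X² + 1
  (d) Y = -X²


Checking option (a) Y = X²:
  X = 2.064 -> Y = 4.258 ✓
  X = 0.53 -> Y = 0.28 ✓
  X = 0.517 -> Y = 0.267 ✓
All samples match this transformation.

(a) X²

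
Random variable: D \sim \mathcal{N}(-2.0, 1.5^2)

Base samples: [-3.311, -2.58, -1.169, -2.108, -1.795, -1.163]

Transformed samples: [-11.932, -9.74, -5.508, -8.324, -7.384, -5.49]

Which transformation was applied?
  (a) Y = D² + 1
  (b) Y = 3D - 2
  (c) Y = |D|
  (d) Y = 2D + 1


Checking option (b) Y = 3D - 2:
  D = -3.311 -> Y = -11.932 ✓
  D = -2.58 -> Y = -9.74 ✓
  D = -1.169 -> Y = -5.508 ✓
All samples match this transformation.

(b) 3D - 2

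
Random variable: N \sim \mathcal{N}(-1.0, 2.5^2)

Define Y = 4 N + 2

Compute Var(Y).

For Y = aN + b: Var(Y) = a² * Var(N)
Var(N) = 2.5^2 = 6.25
Var(Y) = 4² * 6.25 = 16 * 6.25 = 100

100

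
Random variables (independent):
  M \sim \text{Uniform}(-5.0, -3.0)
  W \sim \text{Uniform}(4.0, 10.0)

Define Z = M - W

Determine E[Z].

E[Z] = 1*E[M] - 1*E[W]
E[M] = -4
E[W] = 7
E[Z] = 1*(-4) - 1*7 = -11

-11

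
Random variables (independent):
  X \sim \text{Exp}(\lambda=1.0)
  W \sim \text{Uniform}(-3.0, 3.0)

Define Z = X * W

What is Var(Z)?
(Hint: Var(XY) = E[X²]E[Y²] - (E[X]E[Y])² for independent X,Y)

Var(XY) = E[X²]E[Y²] - (E[X]E[Y])²
E[X] = 1, Var(X) = 1
E[W] = 0, Var(W) = 3
E[X²] = 1 + 1² = 2
E[W²] = 3 + 0² = 3
Var(Z) = 2*3 - (1*0)²
= 6 - 0 = 6

6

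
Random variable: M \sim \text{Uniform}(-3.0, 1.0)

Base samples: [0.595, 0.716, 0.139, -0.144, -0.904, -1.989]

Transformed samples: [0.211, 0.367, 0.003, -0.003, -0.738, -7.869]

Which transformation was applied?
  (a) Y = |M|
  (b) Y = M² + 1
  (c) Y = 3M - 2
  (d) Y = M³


Checking option (d) Y = M³:
  M = 0.595 -> Y = 0.211 ✓
  M = 0.716 -> Y = 0.367 ✓
  M = 0.139 -> Y = 0.003 ✓
All samples match this transformation.

(d) M³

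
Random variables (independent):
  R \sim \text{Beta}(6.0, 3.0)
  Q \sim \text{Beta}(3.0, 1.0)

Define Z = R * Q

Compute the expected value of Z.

For independent RVs: E[XY] = E[X]*E[Y]
E[R] = 0.66666667
E[Q] = 0.75
E[Z] = 0.66666667 * 0.75 = 0.5

0.5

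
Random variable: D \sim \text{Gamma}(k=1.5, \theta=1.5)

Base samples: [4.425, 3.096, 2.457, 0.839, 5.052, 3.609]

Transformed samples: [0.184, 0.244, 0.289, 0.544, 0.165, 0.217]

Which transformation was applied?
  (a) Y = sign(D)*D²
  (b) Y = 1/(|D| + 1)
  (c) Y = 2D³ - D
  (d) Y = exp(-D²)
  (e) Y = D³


Checking option (b) Y = 1/(|D| + 1):
  D = 4.425 -> Y = 0.184 ✓
  D = 3.096 -> Y = 0.244 ✓
  D = 2.457 -> Y = 0.289 ✓
All samples match this transformation.

(b) 1/(|D| + 1)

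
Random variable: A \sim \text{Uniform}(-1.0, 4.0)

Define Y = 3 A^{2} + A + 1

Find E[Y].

E[Y] = 3*E[A²] + 1*E[A] + 1
E[A] = 1.5
E[A²] = Var(A) + (E[A])² = 2.0833333 + 2.25 = 4.3333333
E[Y] = 3*4.3333333 + 1*1.5 + 1 = 15.5

15.5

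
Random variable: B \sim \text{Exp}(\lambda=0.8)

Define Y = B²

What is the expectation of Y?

Using E[X²] = Var(X) + (E[X])²:
E[B] = 1.25
Var(B) = 1/0.8^2 = 1.5625
E[B²] = 1.5625 + 1.25² = 1.5625 + 1.5625 = 3.125

3.125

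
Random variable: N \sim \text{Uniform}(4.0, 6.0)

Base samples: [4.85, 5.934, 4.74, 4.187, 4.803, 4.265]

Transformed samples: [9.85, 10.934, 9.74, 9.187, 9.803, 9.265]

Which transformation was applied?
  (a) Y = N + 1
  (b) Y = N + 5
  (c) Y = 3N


Checking option (b) Y = N + 5:
  N = 4.85 -> Y = 9.85 ✓
  N = 5.934 -> Y = 10.934 ✓
  N = 4.74 -> Y = 9.74 ✓
All samples match this transformation.

(b) N + 5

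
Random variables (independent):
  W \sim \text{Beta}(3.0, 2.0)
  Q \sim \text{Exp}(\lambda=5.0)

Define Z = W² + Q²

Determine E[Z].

E[Z] = E[W²] + E[Q²]
E[W²] = Var(W) + E[W]² = 0.04 + 0.36 = 0.4
E[Q²] = Var(Q) + E[Q]² = 0.04 + 0.04 = 0.08
E[Z] = 0.4 + 0.08 = 0.48

0.48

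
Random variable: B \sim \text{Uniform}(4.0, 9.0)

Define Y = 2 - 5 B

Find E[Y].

For Y = -5B + 2:
E[Y] = -5 * E[B] + 2
E[B] = (4 + 9)/2 = 6.5
E[Y] = -5 * 6.5 + 2 = -30.5

-30.5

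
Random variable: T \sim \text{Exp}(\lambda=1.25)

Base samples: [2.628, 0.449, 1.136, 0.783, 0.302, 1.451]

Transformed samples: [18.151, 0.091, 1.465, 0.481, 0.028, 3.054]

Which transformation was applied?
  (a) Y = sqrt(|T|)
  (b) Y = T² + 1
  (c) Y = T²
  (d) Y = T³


Checking option (d) Y = T³:
  T = 2.628 -> Y = 18.151 ✓
  T = 0.449 -> Y = 0.091 ✓
  T = 1.136 -> Y = 1.465 ✓
All samples match this transformation.

(d) T³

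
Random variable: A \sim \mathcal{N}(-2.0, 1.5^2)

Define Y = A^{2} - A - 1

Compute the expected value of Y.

E[Y] = 1*E[A²] - 1*E[A] - 1
E[A] = -2
E[A²] = Var(A) + (E[A])² = 2.25 + 4 = 6.25
E[Y] = 1*6.25 - 1*(-2) - 1 = 7.25

7.25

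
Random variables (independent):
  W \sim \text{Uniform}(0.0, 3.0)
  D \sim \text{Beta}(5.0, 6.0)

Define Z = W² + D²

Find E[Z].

E[Z] = E[W²] + E[D²]
E[W²] = Var(W) + E[W]² = 0.75 + 2.25 = 3
E[D²] = Var(D) + E[D]² = 0.020661157 + 0.20661157 = 0.22727273
E[Z] = 3 + 0.22727273 = 3.2272727

3.2272727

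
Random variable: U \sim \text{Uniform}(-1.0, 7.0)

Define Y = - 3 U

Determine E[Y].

For Y = -3U:
E[Y] = -3 * E[U]
E[U] = (-1 + 7)/2 = 3
E[Y] = -3 * 3 = -9

-9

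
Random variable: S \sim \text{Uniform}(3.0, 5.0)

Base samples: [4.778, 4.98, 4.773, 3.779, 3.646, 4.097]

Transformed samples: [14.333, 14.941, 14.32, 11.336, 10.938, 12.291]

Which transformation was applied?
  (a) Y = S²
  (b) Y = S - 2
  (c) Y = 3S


Checking option (c) Y = 3S:
  S = 4.778 -> Y = 14.333 ✓
  S = 4.98 -> Y = 14.941 ✓
  S = 4.773 -> Y = 14.32 ✓
All samples match this transformation.

(c) 3S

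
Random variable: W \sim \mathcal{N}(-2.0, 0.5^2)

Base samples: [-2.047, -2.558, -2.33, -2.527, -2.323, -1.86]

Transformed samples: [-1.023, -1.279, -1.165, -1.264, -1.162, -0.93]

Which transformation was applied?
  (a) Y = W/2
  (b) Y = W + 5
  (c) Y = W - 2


Checking option (a) Y = W/2:
  W = -2.047 -> Y = -1.023 ✓
  W = -2.558 -> Y = -1.279 ✓
  W = -2.33 -> Y = -1.165 ✓
All samples match this transformation.

(a) W/2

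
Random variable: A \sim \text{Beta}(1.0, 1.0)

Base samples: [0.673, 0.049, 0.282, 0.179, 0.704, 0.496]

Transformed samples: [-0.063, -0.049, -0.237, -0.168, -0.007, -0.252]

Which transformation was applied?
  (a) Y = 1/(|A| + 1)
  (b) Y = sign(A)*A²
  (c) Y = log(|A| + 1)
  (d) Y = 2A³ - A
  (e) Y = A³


Checking option (d) Y = 2A³ - A:
  A = 0.673 -> Y = -0.063 ✓
  A = 0.049 -> Y = -0.049 ✓
  A = 0.282 -> Y = -0.237 ✓
All samples match this transformation.

(d) 2A³ - A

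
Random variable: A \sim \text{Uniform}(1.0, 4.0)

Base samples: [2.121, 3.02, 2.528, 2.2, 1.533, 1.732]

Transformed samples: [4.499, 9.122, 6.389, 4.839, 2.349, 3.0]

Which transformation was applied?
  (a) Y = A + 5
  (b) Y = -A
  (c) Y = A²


Checking option (c) Y = A²:
  A = 2.121 -> Y = 4.499 ✓
  A = 3.02 -> Y = 9.122 ✓
  A = 2.528 -> Y = 6.389 ✓
All samples match this transformation.

(c) A²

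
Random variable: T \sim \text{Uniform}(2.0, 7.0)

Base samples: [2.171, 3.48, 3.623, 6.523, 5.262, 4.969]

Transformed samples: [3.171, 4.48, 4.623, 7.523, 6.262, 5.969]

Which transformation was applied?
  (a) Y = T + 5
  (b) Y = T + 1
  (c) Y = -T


Checking option (b) Y = T + 1:
  T = 2.171 -> Y = 3.171 ✓
  T = 3.48 -> Y = 4.48 ✓
  T = 3.623 -> Y = 4.623 ✓
All samples match this transformation.

(b) T + 1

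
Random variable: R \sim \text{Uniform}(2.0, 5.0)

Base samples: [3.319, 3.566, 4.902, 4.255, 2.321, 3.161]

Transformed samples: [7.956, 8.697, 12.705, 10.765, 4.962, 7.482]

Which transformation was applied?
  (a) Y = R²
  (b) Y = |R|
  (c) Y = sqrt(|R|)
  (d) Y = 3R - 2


Checking option (d) Y = 3R - 2:
  R = 3.319 -> Y = 7.956 ✓
  R = 3.566 -> Y = 8.697 ✓
  R = 4.902 -> Y = 12.705 ✓
All samples match this transformation.

(d) 3R - 2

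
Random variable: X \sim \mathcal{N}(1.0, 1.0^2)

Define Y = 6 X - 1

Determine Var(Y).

For Y = aX + b: Var(Y) = a² * Var(X)
Var(X) = 1.0^2 = 1
Var(Y) = 6² * 1 = 36 * 1 = 36

36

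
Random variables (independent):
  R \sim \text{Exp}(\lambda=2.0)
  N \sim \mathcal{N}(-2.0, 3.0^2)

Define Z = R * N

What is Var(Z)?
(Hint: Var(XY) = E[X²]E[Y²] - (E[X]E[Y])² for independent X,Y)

Var(XY) = E[X²]E[Y²] - (E[X]E[Y])²
E[R] = 0.5, Var(R) = 0.25
E[N] = -2, Var(N) = 9
E[R²] = 0.25 + 0.5² = 0.5
E[N²] = 9 + (-2)² = 13
Var(Z) = 0.5*13 - (0.5*(-2))²
= 6.5 - 1 = 5.5

5.5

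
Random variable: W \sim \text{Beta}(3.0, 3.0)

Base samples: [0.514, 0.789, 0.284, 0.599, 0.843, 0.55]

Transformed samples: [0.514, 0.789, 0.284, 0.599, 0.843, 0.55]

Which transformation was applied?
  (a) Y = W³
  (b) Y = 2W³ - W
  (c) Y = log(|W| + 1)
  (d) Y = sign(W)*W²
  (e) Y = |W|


Checking option (e) Y = |W|:
  W = 0.514 -> Y = 0.514 ✓
  W = 0.789 -> Y = 0.789 ✓
  W = 0.284 -> Y = 0.284 ✓
All samples match this transformation.

(e) |W|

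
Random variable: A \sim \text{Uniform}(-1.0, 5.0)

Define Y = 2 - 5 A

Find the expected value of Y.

For Y = -5A + 2:
E[Y] = -5 * E[A] + 2
E[A] = (-1 + 5)/2 = 2
E[Y] = -5 * 2 + 2 = -8

-8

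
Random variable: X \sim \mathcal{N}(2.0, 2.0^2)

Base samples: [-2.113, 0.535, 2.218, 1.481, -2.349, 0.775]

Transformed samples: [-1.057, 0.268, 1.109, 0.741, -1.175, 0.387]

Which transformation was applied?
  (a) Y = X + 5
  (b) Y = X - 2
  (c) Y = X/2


Checking option (c) Y = X/2:
  X = -2.113 -> Y = -1.057 ✓
  X = 0.535 -> Y = 0.268 ✓
  X = 2.218 -> Y = 1.109 ✓
All samples match this transformation.

(c) X/2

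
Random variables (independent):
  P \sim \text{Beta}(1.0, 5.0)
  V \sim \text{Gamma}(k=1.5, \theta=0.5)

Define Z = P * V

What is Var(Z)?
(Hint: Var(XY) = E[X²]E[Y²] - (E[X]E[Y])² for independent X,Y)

Var(XY) = E[X²]E[Y²] - (E[X]E[Y])²
E[P] = 0.16666667, Var(P) = 0.01984127
E[V] = 0.75, Var(V) = 0.375
E[P²] = 0.01984127 + 0.16666667² = 0.047619048
E[V²] = 0.375 + 0.75² = 0.9375
Var(Z) = 0.047619048*0.9375 - (0.16666667*0.75)²
= 0.044642857 - 0.015625 = 0.029017857

0.029017857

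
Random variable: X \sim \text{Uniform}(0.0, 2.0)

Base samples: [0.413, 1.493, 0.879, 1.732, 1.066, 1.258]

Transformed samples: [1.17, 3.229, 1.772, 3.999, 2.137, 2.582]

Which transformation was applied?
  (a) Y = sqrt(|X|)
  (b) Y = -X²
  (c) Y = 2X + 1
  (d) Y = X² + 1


Checking option (d) Y = X² + 1:
  X = 0.413 -> Y = 1.17 ✓
  X = 1.493 -> Y = 3.229 ✓
  X = 0.879 -> Y = 1.772 ✓
All samples match this transformation.

(d) X² + 1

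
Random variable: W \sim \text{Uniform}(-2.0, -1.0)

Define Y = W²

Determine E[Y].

E[W²] = Var(W) + (E[W])² = 0.083333333 + 2.25 = 2.3333333

2.3333333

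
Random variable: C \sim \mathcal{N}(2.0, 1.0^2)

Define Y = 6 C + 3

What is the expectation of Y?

For Y = 6C + 3:
E[Y] = 6 * E[C] + 3
E[C] = 2.0 = 2
E[Y] = 6 * 2 + 3 = 15

15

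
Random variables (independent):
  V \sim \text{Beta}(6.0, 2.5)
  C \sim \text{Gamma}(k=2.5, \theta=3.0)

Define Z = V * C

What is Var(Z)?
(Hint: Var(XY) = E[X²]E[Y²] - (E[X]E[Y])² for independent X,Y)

Var(XY) = E[X²]E[Y²] - (E[X]E[Y])²
E[V] = 0.70588235, Var(V) = 0.021853943
E[C] = 7.5, Var(C) = 22.5
E[V²] = 0.021853943 + 0.70588235² = 0.52012384
E[C²] = 22.5 + 7.5² = 78.75
Var(Z) = 0.52012384*78.75 - (0.70588235*7.5)²
= 40.959752 - 28.027682 = 12.932071

12.932071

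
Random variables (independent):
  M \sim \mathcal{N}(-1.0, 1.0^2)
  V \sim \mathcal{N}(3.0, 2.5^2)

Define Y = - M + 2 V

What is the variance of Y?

For independent RVs: Var(aX + bY) = a²Var(X) + b²Var(Y)
Var(M) = 1
Var(V) = 6.25
Var(Y) = (-1)²*1 + 2²*6.25
= 1*1 + 4*6.25 = 26

26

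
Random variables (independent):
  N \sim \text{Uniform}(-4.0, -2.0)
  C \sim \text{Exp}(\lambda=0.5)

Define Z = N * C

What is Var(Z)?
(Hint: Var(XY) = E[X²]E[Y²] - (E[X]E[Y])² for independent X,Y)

Var(XY) = E[X²]E[Y²] - (E[X]E[Y])²
E[N] = -3, Var(N) = 0.33333333
E[C] = 2, Var(C) = 4
E[N²] = 0.33333333 + (-3)² = 9.3333333
E[C²] = 4 + 2² = 8
Var(Z) = 9.3333333*8 - (-3*2)²
= 74.666667 - 36 = 38.666667

38.666667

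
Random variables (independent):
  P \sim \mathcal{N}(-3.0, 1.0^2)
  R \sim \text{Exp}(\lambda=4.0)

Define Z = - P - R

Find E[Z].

E[Z] = -1*E[P] - 1*E[R]
E[P] = -3
E[R] = 0.25
E[Z] = -1*(-3) - 1*0.25 = 2.75

2.75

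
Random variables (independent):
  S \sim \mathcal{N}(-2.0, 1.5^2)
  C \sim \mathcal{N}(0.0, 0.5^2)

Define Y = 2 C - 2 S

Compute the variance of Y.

For independent RVs: Var(aX + bY) = a²Var(X) + b²Var(Y)
Var(S) = 2.25
Var(C) = 0.25
Var(Y) = (-2)²*2.25 + 2²*0.25
= 4*2.25 + 4*0.25 = 10

10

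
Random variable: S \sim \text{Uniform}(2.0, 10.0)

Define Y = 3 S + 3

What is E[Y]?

For Y = 3S + 3:
E[Y] = 3 * E[S] + 3
E[S] = (2 + 10)/2 = 6
E[Y] = 3 * 6 + 3 = 21

21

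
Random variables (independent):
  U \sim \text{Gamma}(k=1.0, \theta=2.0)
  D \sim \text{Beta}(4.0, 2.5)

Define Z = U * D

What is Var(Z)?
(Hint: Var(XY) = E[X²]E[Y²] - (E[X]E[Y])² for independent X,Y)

Var(XY) = E[X²]E[Y²] - (E[X]E[Y])²
E[U] = 2, Var(U) = 4
E[D] = 0.61538462, Var(D) = 0.031558185
E[U²] = 4 + 2² = 8
E[D²] = 0.031558185 + 0.61538462² = 0.41025641
Var(Z) = 8*0.41025641 - (2*0.61538462)²
= 3.2820513 - 1.5147929 = 1.7672584

1.7672584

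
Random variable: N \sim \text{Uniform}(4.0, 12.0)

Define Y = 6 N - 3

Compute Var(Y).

For Y = aN + b: Var(Y) = a² * Var(N)
Var(N) = (12 - 4)^2/12 = 5.3333333
Var(Y) = 6² * 5.3333333 = 36 * 5.3333333 = 192

192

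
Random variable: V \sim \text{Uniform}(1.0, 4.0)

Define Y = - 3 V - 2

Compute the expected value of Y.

For Y = -3V - 2:
E[Y] = -3 * E[V] - 2
E[V] = (1 + 4)/2 = 2.5
E[Y] = -3 * 2.5 - 2 = -9.5

-9.5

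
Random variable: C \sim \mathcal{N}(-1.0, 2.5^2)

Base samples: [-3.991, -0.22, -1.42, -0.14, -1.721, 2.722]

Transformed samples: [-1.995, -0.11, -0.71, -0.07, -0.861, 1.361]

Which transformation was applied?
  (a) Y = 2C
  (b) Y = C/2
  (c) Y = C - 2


Checking option (b) Y = C/2:
  C = -3.991 -> Y = -1.995 ✓
  C = -0.22 -> Y = -0.11 ✓
  C = -1.42 -> Y = -0.71 ✓
All samples match this transformation.

(b) C/2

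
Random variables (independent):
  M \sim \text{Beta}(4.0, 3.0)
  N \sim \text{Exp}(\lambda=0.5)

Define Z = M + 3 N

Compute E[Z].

E[Z] = 1*E[M] + 3*E[N]
E[M] = 0.57142857
E[N] = 2
E[Z] = 1*0.57142857 + 3*2 = 6.5714286

6.5714286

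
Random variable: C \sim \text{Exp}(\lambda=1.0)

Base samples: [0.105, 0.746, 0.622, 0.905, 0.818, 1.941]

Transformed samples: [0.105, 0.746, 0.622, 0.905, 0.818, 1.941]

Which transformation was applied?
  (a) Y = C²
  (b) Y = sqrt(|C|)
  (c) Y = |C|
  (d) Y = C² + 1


Checking option (c) Y = |C|:
  C = 0.105 -> Y = 0.105 ✓
  C = 0.746 -> Y = 0.746 ✓
  C = 0.622 -> Y = 0.622 ✓
All samples match this transformation.

(c) |C|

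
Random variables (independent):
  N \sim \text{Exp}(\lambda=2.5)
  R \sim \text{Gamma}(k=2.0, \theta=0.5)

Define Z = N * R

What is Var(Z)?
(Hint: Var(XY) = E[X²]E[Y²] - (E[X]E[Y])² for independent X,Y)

Var(XY) = E[X²]E[Y²] - (E[X]E[Y])²
E[N] = 0.4, Var(N) = 0.16
E[R] = 1, Var(R) = 0.5
E[N²] = 0.16 + 0.4² = 0.32
E[R²] = 0.5 + 1² = 1.5
Var(Z) = 0.32*1.5 - (0.4*1)²
= 0.48 - 0.16 = 0.32

0.32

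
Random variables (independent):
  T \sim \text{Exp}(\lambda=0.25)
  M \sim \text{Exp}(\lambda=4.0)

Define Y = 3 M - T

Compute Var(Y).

For independent RVs: Var(aX + bY) = a²Var(X) + b²Var(Y)
Var(T) = 16
Var(M) = 0.0625
Var(Y) = (-1)²*16 + 3²*0.0625
= 1*16 + 9*0.0625 = 16.5625

16.5625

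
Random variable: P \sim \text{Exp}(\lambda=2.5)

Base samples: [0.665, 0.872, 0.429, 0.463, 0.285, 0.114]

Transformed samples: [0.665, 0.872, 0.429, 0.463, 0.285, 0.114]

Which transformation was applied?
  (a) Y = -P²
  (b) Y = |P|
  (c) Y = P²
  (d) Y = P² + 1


Checking option (b) Y = |P|:
  P = 0.665 -> Y = 0.665 ✓
  P = 0.872 -> Y = 0.872 ✓
  P = 0.429 -> Y = 0.429 ✓
All samples match this transformation.

(b) |P|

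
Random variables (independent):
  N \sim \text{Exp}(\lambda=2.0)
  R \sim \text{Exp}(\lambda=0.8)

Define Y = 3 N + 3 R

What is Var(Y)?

For independent RVs: Var(aX + bY) = a²Var(X) + b²Var(Y)
Var(N) = 0.25
Var(R) = 1.5625
Var(Y) = 3²*0.25 + 3²*1.5625
= 9*0.25 + 9*1.5625 = 16.3125

16.3125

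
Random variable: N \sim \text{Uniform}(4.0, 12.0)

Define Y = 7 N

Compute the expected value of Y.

For Y = 7N:
E[Y] = 7 * E[N]
E[N] = (4 + 12)/2 = 8
E[Y] = 7 * 8 = 56

56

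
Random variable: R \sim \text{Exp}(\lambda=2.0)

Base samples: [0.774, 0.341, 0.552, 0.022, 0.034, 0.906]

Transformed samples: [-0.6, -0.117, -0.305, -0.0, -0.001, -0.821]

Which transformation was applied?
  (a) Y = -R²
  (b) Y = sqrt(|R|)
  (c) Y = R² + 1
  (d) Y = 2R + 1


Checking option (a) Y = -R²:
  R = 0.774 -> Y = -0.6 ✓
  R = 0.341 -> Y = -0.117 ✓
  R = 0.552 -> Y = -0.305 ✓
All samples match this transformation.

(a) -R²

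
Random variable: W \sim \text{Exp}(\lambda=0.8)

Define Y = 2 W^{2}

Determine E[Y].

E[Y] = 2*E[W²]
E[W] = 1.25
E[W²] = Var(W) + (E[W])² = 1.5625 + 1.5625 = 3.125
E[Y] = 2*3.125 = 6.25

6.25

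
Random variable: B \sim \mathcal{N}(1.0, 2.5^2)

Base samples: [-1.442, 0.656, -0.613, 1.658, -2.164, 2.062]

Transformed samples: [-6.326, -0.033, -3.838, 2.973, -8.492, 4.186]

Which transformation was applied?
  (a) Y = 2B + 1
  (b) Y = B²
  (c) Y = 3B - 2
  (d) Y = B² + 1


Checking option (c) Y = 3B - 2:
  B = -1.442 -> Y = -6.326 ✓
  B = 0.656 -> Y = -0.033 ✓
  B = -0.613 -> Y = -3.838 ✓
All samples match this transformation.

(c) 3B - 2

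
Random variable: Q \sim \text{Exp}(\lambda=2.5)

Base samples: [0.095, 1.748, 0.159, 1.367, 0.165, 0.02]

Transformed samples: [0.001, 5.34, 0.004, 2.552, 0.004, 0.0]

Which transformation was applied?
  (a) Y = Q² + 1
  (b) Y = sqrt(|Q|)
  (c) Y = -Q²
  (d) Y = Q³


Checking option (d) Y = Q³:
  Q = 0.095 -> Y = 0.001 ✓
  Q = 1.748 -> Y = 5.34 ✓
  Q = 0.159 -> Y = 0.004 ✓
All samples match this transformation.

(d) Q³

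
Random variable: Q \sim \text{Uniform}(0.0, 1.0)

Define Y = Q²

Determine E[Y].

Using E[X²] = Var(X) + (E[X])²:
E[Q] = 0.5
Var(Q) = (1 - 0)^2/12 = 0.083333333
E[Q²] = 0.083333333 + 0.5² = 0.083333333 + 0.25 = 0.33333333

0.33333333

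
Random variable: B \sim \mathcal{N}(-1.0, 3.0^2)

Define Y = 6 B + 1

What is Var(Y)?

For Y = aB + b: Var(Y) = a² * Var(B)
Var(B) = 3.0^2 = 9
Var(Y) = 6² * 9 = 36 * 9 = 324

324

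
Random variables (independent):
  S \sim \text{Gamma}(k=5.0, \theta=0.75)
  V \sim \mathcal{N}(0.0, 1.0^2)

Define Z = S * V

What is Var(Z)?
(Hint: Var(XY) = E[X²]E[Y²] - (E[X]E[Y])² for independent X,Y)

Var(XY) = E[X²]E[Y²] - (E[X]E[Y])²
E[S] = 3.75, Var(S) = 2.8125
E[V] = 0, Var(V) = 1
E[S²] = 2.8125 + 3.75² = 16.875
E[V²] = 1 + 0² = 1
Var(Z) = 16.875*1 - (3.75*0)²
= 16.875 - 0 = 16.875

16.875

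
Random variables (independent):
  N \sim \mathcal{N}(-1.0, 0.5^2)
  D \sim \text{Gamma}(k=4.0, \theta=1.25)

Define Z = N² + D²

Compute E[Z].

E[Z] = E[N²] + E[D²]
E[N²] = Var(N) + E[N]² = 0.25 + 1 = 1.25
E[D²] = Var(D) + E[D]² = 6.25 + 25 = 31.25
E[Z] = 1.25 + 31.25 = 32.5

32.5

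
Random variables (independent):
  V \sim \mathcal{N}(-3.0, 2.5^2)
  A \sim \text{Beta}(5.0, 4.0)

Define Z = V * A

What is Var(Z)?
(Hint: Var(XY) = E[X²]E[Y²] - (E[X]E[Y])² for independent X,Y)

Var(XY) = E[X²]E[Y²] - (E[X]E[Y])²
E[V] = -3, Var(V) = 6.25
E[A] = 0.55555556, Var(A) = 0.024691358
E[V²] = 6.25 + (-3)² = 15.25
E[A²] = 0.024691358 + 0.55555556² = 0.33333333
Var(Z) = 15.25*0.33333333 - (-3*0.55555556)²
= 5.0833333 - 2.7777778 = 2.3055556

2.3055556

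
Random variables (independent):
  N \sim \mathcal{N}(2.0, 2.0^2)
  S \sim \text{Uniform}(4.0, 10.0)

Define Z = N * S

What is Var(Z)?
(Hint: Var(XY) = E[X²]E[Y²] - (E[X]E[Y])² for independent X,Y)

Var(XY) = E[X²]E[Y²] - (E[X]E[Y])²
E[N] = 2, Var(N) = 4
E[S] = 7, Var(S) = 3
E[N²] = 4 + 2² = 8
E[S²] = 3 + 7² = 52
Var(Z) = 8*52 - (2*7)²
= 416 - 196 = 220

220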